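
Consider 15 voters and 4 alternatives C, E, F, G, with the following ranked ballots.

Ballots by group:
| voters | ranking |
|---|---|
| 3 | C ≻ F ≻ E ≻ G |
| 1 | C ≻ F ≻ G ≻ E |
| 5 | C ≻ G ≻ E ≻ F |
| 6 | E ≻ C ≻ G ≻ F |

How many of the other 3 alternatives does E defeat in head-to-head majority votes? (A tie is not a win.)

2

E against each rival (15 voters):
E–C: C 9–6.
E vs F: 11 to 4, E.
E vs G: E preferred on 3+6 = 9 ballots; E wins 9–6.
E beats F, G; loses to C — 2 pairwise wins.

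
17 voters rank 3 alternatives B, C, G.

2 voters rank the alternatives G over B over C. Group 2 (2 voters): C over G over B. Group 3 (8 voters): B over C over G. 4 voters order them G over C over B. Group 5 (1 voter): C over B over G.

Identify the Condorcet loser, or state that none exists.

Pairwise majorities:
B vs C: B, 10–7.
B vs G: B is ranked higher on 8+1 = 9 ballots, G on 8. B wins 9–8.
C vs G: 2+8+1 = 11 for C, 6 for G — C by 11–6.
G loses to every other alternative — it is the Condorcet loser.

G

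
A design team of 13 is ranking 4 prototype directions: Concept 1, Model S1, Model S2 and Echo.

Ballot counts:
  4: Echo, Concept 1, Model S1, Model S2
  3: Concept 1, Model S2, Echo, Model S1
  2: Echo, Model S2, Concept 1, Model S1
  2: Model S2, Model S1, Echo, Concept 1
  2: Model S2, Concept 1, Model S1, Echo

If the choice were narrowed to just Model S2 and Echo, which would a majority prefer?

Model S2

Ballots ranking Model S2 above Echo: 3 + 2 + 2 = 7.
Ballots ranking Echo above Model S2: 13 − 7 = 6.
Model S2 wins the head-to-head 7–6.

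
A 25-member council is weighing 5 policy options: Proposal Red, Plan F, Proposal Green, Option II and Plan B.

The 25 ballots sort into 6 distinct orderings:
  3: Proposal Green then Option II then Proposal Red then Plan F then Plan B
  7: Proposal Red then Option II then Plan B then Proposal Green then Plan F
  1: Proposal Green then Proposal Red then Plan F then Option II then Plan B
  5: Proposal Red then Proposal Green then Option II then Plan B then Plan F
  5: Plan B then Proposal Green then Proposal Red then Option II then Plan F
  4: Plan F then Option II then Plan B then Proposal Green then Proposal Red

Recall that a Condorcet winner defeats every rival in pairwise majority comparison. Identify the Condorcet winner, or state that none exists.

Check each pair by majority over 25 ballots:
Proposal Red vs Plan F: Proposal Red, 21–4.
Proposal Red vs Proposal Green: Proposal Green, 13–12.
Proposal Red vs Option II: Proposal Red, 18–7.
Proposal Red–Plan B: Proposal Red 16–9.
Plan F vs Proposal Green: Proposal Green wins 21–4.
Plan F vs Option II: Option II, 20–5.
Plan F vs Plan B: Plan B, 17–8.
Proposal Green–Option II: Proposal Green 14–11.
Proposal Green vs Plan B: Plan B wins 16–9.
Option II–Plan B: Option II 20–5.
Every option loses at least once (Proposal Red loses to Proposal Green; Plan F loses to Proposal Red; Proposal Green loses to Plan B; Option II loses to Proposal Red; Plan B loses to Proposal Red). The majority relation contains the cycle Proposal Red → Plan B → Proposal Green → Proposal Red, so there is no Condorcet winner.

none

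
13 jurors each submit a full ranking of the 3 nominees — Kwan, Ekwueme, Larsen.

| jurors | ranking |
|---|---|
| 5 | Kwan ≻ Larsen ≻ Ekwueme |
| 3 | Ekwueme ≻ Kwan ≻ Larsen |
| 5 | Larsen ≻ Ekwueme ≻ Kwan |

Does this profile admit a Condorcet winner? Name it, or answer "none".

none

Check each pair by majority over 13 ballots:
Kwan vs Ekwueme: 5 for Kwan, 8 for Ekwueme — Ekwueme by 8–5.
Kwan vs Larsen: 8 to 5, Kwan.
Ekwueme vs Larsen: Ekwueme preferred on 3 ballots; Larsen wins 10–3.
No nominee is unbeaten: Kwan loses to Ekwueme; Ekwueme loses to Larsen; Larsen loses to Kwan. In particular Kwan > Larsen > Ekwueme > Kwan is a majority cycle — no Condorcet winner exists.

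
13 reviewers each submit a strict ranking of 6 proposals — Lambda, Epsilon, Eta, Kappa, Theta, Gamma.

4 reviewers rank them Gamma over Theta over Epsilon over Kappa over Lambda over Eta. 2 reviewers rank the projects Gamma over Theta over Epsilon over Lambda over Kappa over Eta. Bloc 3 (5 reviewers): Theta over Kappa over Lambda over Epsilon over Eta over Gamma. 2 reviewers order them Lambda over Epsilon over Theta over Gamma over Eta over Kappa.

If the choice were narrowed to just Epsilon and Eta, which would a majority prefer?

Ballots ranking Epsilon above Eta: 4 + 2 + 5 + 2 = 13.
Ballots ranking Eta above Epsilon: 13 − 13 = 0.
Epsilon wins the head-to-head 13–0.

Epsilon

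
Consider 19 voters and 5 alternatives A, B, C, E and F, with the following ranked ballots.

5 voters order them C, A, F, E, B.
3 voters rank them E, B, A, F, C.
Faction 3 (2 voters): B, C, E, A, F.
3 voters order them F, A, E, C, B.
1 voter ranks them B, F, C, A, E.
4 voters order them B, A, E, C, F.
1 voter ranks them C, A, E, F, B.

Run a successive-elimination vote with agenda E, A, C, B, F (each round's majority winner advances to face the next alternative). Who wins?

Round 1: E vs A — 5–14, A advances.
Round 2: A vs C — 10–9, A advances.
Round 3: A vs B — 9–10, B advances.
Round 4: B vs F — 10–9, B advances.
B survives the agenda.

B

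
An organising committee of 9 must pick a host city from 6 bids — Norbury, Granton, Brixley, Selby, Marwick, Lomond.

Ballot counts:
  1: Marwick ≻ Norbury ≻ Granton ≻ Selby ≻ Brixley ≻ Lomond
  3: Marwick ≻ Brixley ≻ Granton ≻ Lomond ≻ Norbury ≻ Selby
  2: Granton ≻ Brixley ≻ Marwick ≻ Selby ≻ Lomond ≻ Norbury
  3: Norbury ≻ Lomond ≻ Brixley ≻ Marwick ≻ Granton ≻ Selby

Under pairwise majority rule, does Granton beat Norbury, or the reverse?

Granton

Ballots ranking Granton above Norbury: 3 + 2 = 5.
Ballots ranking Norbury above Granton: 9 − 5 = 4.
Granton wins the head-to-head 5–4.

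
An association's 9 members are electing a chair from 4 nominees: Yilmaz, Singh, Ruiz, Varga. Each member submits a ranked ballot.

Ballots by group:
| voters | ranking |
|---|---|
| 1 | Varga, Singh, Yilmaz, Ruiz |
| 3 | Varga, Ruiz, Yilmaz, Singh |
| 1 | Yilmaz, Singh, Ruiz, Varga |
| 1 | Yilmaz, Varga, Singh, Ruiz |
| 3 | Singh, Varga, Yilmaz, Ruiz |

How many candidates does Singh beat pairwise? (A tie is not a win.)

Singh against each rival (9 voters):
Singh vs Yilmaz: 1+3 = 4 for Singh, 5 for Yilmaz — Yilmaz by 5–4.
Singh–Ruiz: Singh 6–3.
Singh–Varga: Varga 5–4.
Singh beats Ruiz; loses to Yilmaz, Varga — 1 pairwise win.

1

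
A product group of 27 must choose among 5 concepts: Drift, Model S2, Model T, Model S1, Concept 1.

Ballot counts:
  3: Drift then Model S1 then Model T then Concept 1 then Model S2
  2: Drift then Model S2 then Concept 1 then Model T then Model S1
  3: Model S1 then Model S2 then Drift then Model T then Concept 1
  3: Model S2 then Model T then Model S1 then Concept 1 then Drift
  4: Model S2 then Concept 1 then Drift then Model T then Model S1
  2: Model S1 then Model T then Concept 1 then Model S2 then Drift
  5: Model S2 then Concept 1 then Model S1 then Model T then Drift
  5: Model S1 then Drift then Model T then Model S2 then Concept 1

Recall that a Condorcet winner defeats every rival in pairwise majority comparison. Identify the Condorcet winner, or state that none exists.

Model S2

Head-to-head results (27 engineers):
Drift vs Model S2: Drift preferred on 3+2+5 = 10 ballots; Model S2 wins 17–10.
Drift vs Model T: 17 to 10, Drift.
Drift vs Model S1: Drift preferred on 3+2+4 = 9 ballots; Model S1 wins 18–9.
Drift vs Concept 1: 3+2+3+5 = 13 for Drift, 14 for Concept 1 — Concept 1 by 14–13.
Model S2 vs Model T: Model S2 preferred on 2+3+3+4+5 = 17 ballots; Model S2 wins 17–10.
Model S2 vs Model S1: Model S2 preferred on 2+3+4+5 = 14 ballots; Model S2 wins 14–13.
Model S2 vs Concept 1: 22 to 5, Model S2.
Model T vs Model S1: 2+3+4 = 9 for Model T, 18 for Model S1 — Model S1 by 18–9.
Model T vs Concept 1: Model T is ranked higher on 3+3+3+2+5 = 16 ballots, Concept 1 on 11. Model T wins 16–11.
Model S1 vs Concept 1: Model S1 is ranked higher on 3+3+3+2+5 = 16 ballots, Concept 1 on 11. Model S1 wins 16–11.
Model S2 beats each of Drift, Model T, Model S1, Concept 1 — Model S2 is the Condorcet winner.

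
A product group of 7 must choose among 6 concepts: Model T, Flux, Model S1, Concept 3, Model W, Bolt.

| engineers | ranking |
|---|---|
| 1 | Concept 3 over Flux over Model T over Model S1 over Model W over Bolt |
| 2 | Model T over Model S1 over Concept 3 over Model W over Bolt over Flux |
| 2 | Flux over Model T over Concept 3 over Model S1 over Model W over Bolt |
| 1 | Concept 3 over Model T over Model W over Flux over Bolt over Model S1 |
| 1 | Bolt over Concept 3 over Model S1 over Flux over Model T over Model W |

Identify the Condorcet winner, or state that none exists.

Head-to-head results (7 engineers):
Model T–Flux: Flux 4–3.
Model T vs Model S1: Model T wins 6–1.
Model T vs Concept 3: Model T wins 4–3.
Model T vs Model W: Model T, 7–0.
Model T vs Bolt: Model T, 6–1.
Flux–Model S1: Flux 4–3.
Flux vs Concept 3: Concept 3, 5–2.
Flux–Model W: Flux 4–3.
Flux vs Bolt: Flux, 4–3.
Model S1 vs Concept 3: Concept 3, 5–2.
Model S1 vs Model W: Model S1 wins 6–1.
Model S1 vs Bolt: Model S1, 5–2.
Concept 3 vs Model W: Concept 3 wins 7–0.
Concept 3 vs Bolt: Concept 3 wins 6–1.
Model W–Bolt: Model W 6–1.
Each design drops at least one matchup (Model T loses to Flux; Flux loses to Concept 3; Model S1 loses to Model T; Concept 3 loses to Model T; Model W loses to Model T; Bolt loses to Model T); the cycle Model T → Concept 3 → Flux → Model T rules out a Condorcet winner.

none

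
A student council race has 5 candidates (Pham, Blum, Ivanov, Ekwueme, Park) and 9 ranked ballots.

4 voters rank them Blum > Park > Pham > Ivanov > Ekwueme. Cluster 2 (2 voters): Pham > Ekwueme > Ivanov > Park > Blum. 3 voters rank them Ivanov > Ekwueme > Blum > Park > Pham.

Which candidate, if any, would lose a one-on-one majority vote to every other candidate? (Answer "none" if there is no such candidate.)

none

Head-to-head results (9 voters):
Pham vs Blum: Blum, 7–2.
Pham–Ivanov: Pham 6–3.
Pham vs Ekwueme: Pham is ranked higher on 4+2 = 6 ballots, Ekwueme on 3. Pham wins 6–3.
Pham vs Park: Pham is ranked higher on 2 ballots, Park on 7. Park wins 7–2.
Blum–Ivanov: Ivanov 5–4.
Blum vs Ekwueme: Ekwueme wins 5–4.
Blum–Park: Blum 7–2.
Ivanov–Ekwueme: Ivanov 7–2.
Ivanov vs Park: 5 to 4, Ivanov.
Ekwueme vs Park: 5 to 4, Ekwueme.
Each candidate has at least one pairwise win (Pham beats Ivanov; Blum beats Pham; Ivanov beats Blum; Ekwueme beats Blum; Park beats Pham) — no Condorcet loser.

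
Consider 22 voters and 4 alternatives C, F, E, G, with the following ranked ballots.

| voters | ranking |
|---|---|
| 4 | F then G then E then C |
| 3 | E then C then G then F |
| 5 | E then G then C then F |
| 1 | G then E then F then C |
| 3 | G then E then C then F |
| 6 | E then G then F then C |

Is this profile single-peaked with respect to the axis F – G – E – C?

yes

Axis positions: F=1, G=2, E=3, C=4.
Ballot type 1 (peak F at position 1): ranking walks positions 1-2-3-4, expanding outward from the peak — single-peaked.
Ballot type 2 (peak E at position 3): ranking walks positions 3-4-2-1, expanding outward from the peak — single-peaked.
Ballot type 3 (peak E at position 3): ranking walks positions 3-2-4-1, expanding outward from the peak — single-peaked.
Ballot type 4 (peak G at position 2): ranking walks positions 2-3-1-4, expanding outward from the peak — single-peaked.
Ballot type 5 (peak G at position 2): ranking walks positions 2-3-4-1, expanding outward from the peak — single-peaked.
Ballot type 6 (peak E at position 3): ranking walks positions 3-2-1-4, expanding outward from the peak — single-peaked.
Every ranking is single-peaked on this axis.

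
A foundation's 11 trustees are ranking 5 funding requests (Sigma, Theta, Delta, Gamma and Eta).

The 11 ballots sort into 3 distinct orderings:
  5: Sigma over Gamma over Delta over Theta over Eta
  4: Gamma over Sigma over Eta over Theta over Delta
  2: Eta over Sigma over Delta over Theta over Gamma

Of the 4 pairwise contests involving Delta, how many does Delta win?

1

Delta against each rival (11 reviewers):
Delta vs Sigma: Delta is ranked higher on 0 ballots, Sigma on 11. Sigma wins 11–0.
Delta–Theta: Delta 7–4.
Delta vs Gamma: Gamma wins 9–2.
Delta vs Eta: Eta, 6–5.
Delta beats Theta; loses to Sigma, Gamma, Eta — 1 pairwise win.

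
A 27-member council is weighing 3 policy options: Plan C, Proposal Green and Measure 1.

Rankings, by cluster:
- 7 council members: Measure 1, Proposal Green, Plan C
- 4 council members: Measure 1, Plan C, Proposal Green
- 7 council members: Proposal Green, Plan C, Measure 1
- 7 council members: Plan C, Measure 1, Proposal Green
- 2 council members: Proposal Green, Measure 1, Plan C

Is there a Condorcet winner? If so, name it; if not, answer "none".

none

Pairwise majorities:
Plan C–Proposal Green: Proposal Green 16–11.
Plan C vs Measure 1: Plan C is ranked higher on 7+7 = 14 ballots, Measure 1 on 13. Plan C wins 14–13.
Proposal Green vs Measure 1: Measure 1, 18–9.
Every option loses at least once (Plan C loses to Proposal Green; Proposal Green loses to Measure 1; Measure 1 loses to Plan C). The majority relation contains the cycle Plan C → Measure 1 → Proposal Green → Plan C, so there is no Condorcet winner.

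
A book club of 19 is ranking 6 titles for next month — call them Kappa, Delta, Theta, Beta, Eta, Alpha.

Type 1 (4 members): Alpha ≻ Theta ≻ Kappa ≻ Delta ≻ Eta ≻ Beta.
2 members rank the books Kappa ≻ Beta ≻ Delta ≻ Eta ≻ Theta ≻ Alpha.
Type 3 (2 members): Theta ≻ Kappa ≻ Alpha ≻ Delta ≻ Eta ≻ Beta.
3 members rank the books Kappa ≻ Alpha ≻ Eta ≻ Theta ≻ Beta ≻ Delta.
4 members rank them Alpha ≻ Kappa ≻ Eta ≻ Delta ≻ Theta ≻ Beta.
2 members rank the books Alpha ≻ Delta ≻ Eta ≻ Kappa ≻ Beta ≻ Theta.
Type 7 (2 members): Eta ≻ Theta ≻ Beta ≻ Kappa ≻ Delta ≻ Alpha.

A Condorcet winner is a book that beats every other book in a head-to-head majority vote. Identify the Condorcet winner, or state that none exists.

Alpha

Head-to-head results (19 members):
Kappa vs Delta: 17 to 2, Kappa.
Kappa vs Theta: 11 to 8, Kappa.
Kappa–Beta: Kappa 17–2.
Kappa vs Eta: 4+2+2+3+4 = 15 for Kappa, 4 for Eta — Kappa by 15–4.
Kappa vs Alpha: Alpha, 10–9.
Delta vs Theta: Delta is ranked higher on 2+4+2 = 8 ballots, Theta on 11. Theta wins 11–8.
Delta vs Beta: Delta is ranked higher on 4+2+4+2 = 12 ballots, Beta on 7. Delta wins 12–7.
Delta–Eta: Delta 10–9.
Delta–Alpha: Alpha 15–4.
Theta vs Beta: Theta wins 15–4.
Theta vs Eta: Eta, 13–6.
Theta–Alpha: Alpha 13–6.
Beta vs Eta: Eta wins 17–2.
Beta vs Alpha: Alpha wins 15–4.
Eta vs Alpha: Alpha, 15–4.
Only Alpha has no losses; Alpha is the Condorcet winner.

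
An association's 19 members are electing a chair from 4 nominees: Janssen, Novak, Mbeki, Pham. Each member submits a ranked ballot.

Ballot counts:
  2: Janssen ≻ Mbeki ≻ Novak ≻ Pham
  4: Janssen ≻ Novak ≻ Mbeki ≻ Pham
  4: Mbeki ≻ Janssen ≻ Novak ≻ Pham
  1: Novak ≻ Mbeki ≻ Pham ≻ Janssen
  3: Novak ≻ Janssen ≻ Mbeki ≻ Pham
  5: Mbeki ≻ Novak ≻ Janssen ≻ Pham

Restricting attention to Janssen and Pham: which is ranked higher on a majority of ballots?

Ballots ranking Janssen above Pham: 2 + 4 + 4 + 3 + 5 = 18.
Ballots ranking Pham above Janssen: 19 − 18 = 1.
Janssen wins the head-to-head 18–1.

Janssen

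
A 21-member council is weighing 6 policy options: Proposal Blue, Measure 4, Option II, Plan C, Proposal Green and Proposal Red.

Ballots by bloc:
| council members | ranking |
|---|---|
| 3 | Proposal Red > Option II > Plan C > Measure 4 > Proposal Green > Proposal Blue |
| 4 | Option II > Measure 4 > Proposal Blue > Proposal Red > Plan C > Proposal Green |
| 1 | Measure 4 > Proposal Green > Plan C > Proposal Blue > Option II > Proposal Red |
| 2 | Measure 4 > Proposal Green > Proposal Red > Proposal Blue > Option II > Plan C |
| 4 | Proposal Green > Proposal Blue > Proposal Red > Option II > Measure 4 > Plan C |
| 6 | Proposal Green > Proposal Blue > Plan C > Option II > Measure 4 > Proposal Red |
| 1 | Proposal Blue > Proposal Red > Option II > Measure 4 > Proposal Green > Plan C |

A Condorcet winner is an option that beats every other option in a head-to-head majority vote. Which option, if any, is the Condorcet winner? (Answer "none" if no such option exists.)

Head-to-head results (21 council members):
Proposal Blue vs Measure 4: 4+6+1 = 11 for Proposal Blue, 10 for Measure 4 — Proposal Blue by 11–10.
Proposal Blue vs Option II: Proposal Blue is ranked higher on 1+2+4+6+1 = 14 ballots, Option II on 7. Proposal Blue wins 14–7.
Proposal Blue vs Plan C: Proposal Blue preferred on 4+2+4+6+1 = 17 ballots; Proposal Blue wins 17–4.
Proposal Blue vs Proposal Green: 4+1 = 5 for Proposal Blue, 16 for Proposal Green — Proposal Green by 16–5.
Proposal Blue vs Proposal Red: 16 to 5, Proposal Blue.
Measure 4 vs Option II: 1+2 = 3 for Measure 4, 18 for Option II — Option II by 18–3.
Measure 4 vs Plan C: Measure 4 preferred on 4+1+2+4+1 = 12 ballots; Measure 4 wins 12–9.
Measure 4 vs Proposal Green: Measure 4 preferred on 3+4+1+2+1 = 11 ballots; Measure 4 wins 11–10.
Measure 4 vs Proposal Red: Measure 4 is ranked higher on 4+1+2+6 = 13 ballots, Proposal Red on 8. Measure 4 wins 13–8.
Option II vs Plan C: 3+4+2+4+1 = 14 for Option II, 7 for Plan C — Option II by 14–7.
Option II vs Proposal Green: Option II is ranked higher on 3+4+1 = 8 ballots, Proposal Green on 13. Proposal Green wins 13–8.
Option II vs Proposal Red: Option II is ranked higher on 4+1+6 = 11 ballots, Proposal Red on 10. Option II wins 11–10.
Plan C vs Proposal Green: Plan C is ranked higher on 3+4 = 7 ballots, Proposal Green on 14. Proposal Green wins 14–7.
Plan C vs Proposal Red: 7 to 14, Proposal Red.
Proposal Green vs Proposal Red: 1+2+4+6 = 13 for Proposal Green, 8 for Proposal Red — Proposal Green by 13–8.
Each option drops at least one matchup (Proposal Blue loses to Proposal Green; Measure 4 loses to Proposal Blue; Option II loses to Proposal Blue; Plan C loses to Proposal Blue; Proposal Green loses to Measure 4; Proposal Red loses to Proposal Blue); the cycle Proposal Blue → Measure 4 → Proposal Green → Proposal Blue rules out a Condorcet winner.

none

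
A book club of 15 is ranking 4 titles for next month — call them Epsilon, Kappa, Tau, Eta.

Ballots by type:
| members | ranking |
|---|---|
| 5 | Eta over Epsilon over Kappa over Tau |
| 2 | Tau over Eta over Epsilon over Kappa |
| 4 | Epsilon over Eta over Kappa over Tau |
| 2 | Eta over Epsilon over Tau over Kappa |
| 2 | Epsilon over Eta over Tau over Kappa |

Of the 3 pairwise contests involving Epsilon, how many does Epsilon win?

Epsilon against each rival (15 members):
Epsilon–Kappa: Epsilon 15–0.
Epsilon vs Tau: Epsilon wins 13–2.
Epsilon vs Eta: Eta, 9–6.
Epsilon beats Kappa, Tau; loses to Eta — 2 pairwise wins.

2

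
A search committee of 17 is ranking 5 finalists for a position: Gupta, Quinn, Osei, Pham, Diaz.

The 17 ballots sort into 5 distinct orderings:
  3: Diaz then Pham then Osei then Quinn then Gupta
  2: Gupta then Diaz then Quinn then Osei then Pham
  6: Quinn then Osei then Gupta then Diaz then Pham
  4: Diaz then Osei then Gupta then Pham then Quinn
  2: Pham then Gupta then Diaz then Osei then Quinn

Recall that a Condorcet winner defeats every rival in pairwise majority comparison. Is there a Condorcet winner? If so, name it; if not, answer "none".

Check each pair by majority over 17 ballots:
Gupta–Quinn: Quinn 9–8.
Gupta vs Osei: Osei, 13–4.
Gupta vs Pham: Gupta, 12–5.
Gupta vs Diaz: Gupta wins 10–7.
Quinn vs Osei: Osei, 9–8.
Quinn–Pham: Pham 9–8.
Quinn vs Diaz: Diaz wins 11–6.
Osei vs Pham: Osei, 12–5.
Osei vs Diaz: Diaz wins 11–6.
Pham vs Diaz: Diaz, 15–2.
Every candidate loses at least once (Gupta loses to Quinn; Quinn loses to Osei; Osei loses to Diaz; Pham loses to Gupta; Diaz loses to Gupta). The majority relation contains the cycle Gupta > Pham > Quinn > Gupta, so there is no Condorcet winner.

none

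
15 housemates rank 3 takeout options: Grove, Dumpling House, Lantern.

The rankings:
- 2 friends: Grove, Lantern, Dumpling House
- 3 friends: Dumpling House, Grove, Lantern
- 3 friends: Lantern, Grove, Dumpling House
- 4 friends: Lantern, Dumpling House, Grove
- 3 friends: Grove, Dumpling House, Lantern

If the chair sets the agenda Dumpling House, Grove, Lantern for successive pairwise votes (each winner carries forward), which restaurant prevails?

Grove

Round 1: Dumpling House vs Grove — 7–8, Grove advances.
Round 2: Grove vs Lantern — 8–7, Grove advances.
The agenda winner is Grove.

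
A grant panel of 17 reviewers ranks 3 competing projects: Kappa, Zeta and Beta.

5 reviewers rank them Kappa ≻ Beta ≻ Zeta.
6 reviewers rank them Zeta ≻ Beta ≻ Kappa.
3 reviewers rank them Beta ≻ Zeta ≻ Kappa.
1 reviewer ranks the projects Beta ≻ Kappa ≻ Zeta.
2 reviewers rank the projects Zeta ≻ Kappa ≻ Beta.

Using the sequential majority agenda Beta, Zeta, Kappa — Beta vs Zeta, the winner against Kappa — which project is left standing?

Round 1: Beta vs Zeta — 9–8, Beta advances.
Round 2: Beta vs Kappa — 10–7, Beta advances.
The agenda winner is Beta.

Beta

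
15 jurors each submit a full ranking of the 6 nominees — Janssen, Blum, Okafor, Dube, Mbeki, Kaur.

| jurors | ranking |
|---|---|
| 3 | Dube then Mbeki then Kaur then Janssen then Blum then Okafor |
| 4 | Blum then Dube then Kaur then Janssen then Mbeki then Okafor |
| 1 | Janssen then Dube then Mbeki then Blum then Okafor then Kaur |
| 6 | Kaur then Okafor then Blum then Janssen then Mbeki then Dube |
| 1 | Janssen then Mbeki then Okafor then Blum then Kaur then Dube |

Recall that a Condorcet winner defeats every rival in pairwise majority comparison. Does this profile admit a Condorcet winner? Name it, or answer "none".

none

Pairwise majorities:
Janssen vs Blum: Janssen is ranked higher on 3+1+1 = 5 ballots, Blum on 10. Blum wins 10–5.
Janssen vs Okafor: Janssen wins 9–6.
Janssen vs Dube: Janssen wins 8–7.
Janssen vs Mbeki: Janssen wins 12–3.
Janssen vs Kaur: Janssen preferred on 1+1 = 2 ballots; Kaur wins 13–2.
Blum–Okafor: Blum 8–7.
Blum vs Dube: Blum wins 11–4.
Blum vs Mbeki: Blum, 10–5.
Blum–Kaur: Kaur 9–6.
Okafor–Dube: Dube 8–7.
Okafor vs Mbeki: Mbeki, 9–6.
Okafor vs Kaur: 1+1 = 2 for Okafor, 13 for Kaur — Kaur by 13–2.
Dube vs Mbeki: Dube wins 8–7.
Dube vs Kaur: Dube, 8–7.
Mbeki vs Kaur: 3+1+1 = 5 for Mbeki, 10 for Kaur — Kaur by 10–5.
No nominee is unbeaten: Janssen loses to Blum; Blum loses to Kaur; Okafor loses to Janssen; Dube loses to Janssen; Mbeki loses to Janssen; Kaur loses to Dube. In particular Janssen beats Dube beats Kaur beats Janssen is a majority cycle — no Condorcet winner exists.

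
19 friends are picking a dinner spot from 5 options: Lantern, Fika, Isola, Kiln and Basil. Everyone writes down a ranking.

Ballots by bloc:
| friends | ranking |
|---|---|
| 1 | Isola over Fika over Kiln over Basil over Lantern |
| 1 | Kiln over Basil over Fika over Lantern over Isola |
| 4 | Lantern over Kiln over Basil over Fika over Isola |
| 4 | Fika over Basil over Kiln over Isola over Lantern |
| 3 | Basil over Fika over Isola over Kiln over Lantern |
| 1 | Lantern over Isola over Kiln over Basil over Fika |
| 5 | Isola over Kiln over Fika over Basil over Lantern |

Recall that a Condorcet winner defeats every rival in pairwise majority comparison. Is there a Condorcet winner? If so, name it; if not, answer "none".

Check each pair by majority over 19 ballots:
Lantern vs Fika: Lantern is ranked higher on 4+1 = 5 ballots, Fika on 14. Fika wins 14–5.
Lantern vs Isola: Lantern is ranked higher on 1+4+1 = 6 ballots, Isola on 13. Isola wins 13–6.
Lantern vs Kiln: 5 to 14, Kiln.
Lantern vs Basil: Lantern is ranked higher on 4+1 = 5 ballots, Basil on 14. Basil wins 14–5.
Fika vs Isola: 12 to 7, Fika.
Fika vs Kiln: 1+4+3 = 8 for Fika, 11 for Kiln — Kiln by 11–8.
Fika vs Basil: Fika is ranked higher on 1+4+5 = 10 ballots, Basil on 9. Fika wins 10–9.
Isola vs Kiln: Isola preferred on 1+3+1+5 = 10 ballots; Isola wins 10–9.
Isola vs Basil: Isola preferred on 1+1+5 = 7 ballots; Basil wins 12–7.
Kiln vs Basil: Kiln is ranked higher on 1+1+4+1+5 = 12 ballots, Basil on 7. Kiln wins 12–7.
Every restaurant loses at least once (Lantern loses to Fika; Fika loses to Kiln; Isola loses to Fika; Kiln loses to Isola; Basil loses to Fika). The majority relation contains the cycle Fika beats Isola beats Kiln beats Fika, so there is no Condorcet winner.

none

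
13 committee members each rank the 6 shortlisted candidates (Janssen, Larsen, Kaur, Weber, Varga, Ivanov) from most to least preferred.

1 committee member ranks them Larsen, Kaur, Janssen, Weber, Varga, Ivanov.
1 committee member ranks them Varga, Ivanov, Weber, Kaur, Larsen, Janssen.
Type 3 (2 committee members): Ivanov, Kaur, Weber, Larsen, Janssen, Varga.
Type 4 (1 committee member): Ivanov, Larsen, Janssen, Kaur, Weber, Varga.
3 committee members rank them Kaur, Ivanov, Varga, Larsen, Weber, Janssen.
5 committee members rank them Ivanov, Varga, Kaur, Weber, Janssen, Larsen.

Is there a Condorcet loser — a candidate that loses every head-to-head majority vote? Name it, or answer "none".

Head-to-head results (13 committee members):
Janssen vs Larsen: Janssen preferred on 5 ballots; Larsen wins 8–5.
Janssen vs Kaur: Janssen is ranked higher on 1 ballot, Kaur on 12. Kaur wins 12–1.
Janssen vs Weber: Weber wins 11–2.
Janssen vs Varga: 1+2+1 = 4 for Janssen, 9 for Varga — Varga by 9–4.
Janssen vs Ivanov: Ivanov, 12–1.
Larsen vs Kaur: Kaur wins 11–2.
Larsen vs Weber: Weber, 8–5.
Larsen vs Varga: Varga wins 9–4.
Larsen vs Ivanov: 1 to 12, Ivanov.
Kaur vs Weber: Kaur is ranked higher on 1+2+1+3+5 = 12 ballots, Weber on 1. Kaur wins 12–1.
Kaur vs Varga: Kaur is ranked higher on 1+2+1+3 = 7 ballots, Varga on 6. Kaur wins 7–6.
Kaur vs Ivanov: Kaur is ranked higher on 1+3 = 4 ballots, Ivanov on 9. Ivanov wins 9–4.
Weber–Varga: Varga 9–4.
Weber vs Ivanov: Weber preferred on 1 ballot; Ivanov wins 12–1.
Varga vs Ivanov: Varga preferred on 1+1 = 2 ballots; Ivanov wins 11–2.
Janssen is beaten in every head-to-head and is the Condorcet loser.

Janssen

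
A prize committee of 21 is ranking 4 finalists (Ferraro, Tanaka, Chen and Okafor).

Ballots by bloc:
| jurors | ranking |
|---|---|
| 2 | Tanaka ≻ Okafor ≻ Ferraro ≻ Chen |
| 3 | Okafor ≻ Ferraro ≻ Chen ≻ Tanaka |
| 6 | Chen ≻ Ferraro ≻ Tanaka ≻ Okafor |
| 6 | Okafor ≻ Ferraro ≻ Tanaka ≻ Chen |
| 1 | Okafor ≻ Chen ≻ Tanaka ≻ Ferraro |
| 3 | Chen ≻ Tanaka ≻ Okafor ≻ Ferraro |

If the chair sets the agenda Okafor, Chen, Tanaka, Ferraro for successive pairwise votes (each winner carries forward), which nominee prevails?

Ferraro

Round 1: Okafor vs Chen — 12–9, Okafor advances.
Round 2: Okafor vs Tanaka — 10–11, Tanaka advances.
Round 3: Tanaka vs Ferraro — 6–15, Ferraro advances.
The agenda winner is Ferraro.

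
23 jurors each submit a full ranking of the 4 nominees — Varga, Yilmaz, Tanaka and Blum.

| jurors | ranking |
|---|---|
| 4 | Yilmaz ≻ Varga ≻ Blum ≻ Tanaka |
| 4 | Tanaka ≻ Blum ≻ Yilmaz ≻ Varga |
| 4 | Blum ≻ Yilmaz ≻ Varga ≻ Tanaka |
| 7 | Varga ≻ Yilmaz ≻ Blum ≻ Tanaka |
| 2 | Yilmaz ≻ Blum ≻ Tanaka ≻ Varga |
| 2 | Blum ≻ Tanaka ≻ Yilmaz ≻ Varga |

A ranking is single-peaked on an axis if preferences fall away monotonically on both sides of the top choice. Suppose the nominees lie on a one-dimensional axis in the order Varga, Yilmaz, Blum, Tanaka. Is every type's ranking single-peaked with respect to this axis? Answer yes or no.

yes

Axis positions: Varga=1, Yilmaz=2, Blum=3, Tanaka=4.
Type 1 (peak Yilmaz at position 2): ranking walks positions 2-1-3-4, expanding outward from the peak — single-peaked.
Type 2 (peak Tanaka at position 4): ranking walks positions 4-3-2-1, expanding outward from the peak — single-peaked.
Type 3 (peak Blum at position 3): ranking walks positions 3-2-1-4, expanding outward from the peak — single-peaked.
Type 4 (peak Varga at position 1): ranking walks positions 1-2-3-4, expanding outward from the peak — single-peaked.
Type 5 (peak Yilmaz at position 2): ranking walks positions 2-3-4-1, expanding outward from the peak — single-peaked.
Type 6 (peak Blum at position 3): ranking walks positions 3-4-2-1, expanding outward from the peak — single-peaked.
Every ranking is single-peaked on this axis.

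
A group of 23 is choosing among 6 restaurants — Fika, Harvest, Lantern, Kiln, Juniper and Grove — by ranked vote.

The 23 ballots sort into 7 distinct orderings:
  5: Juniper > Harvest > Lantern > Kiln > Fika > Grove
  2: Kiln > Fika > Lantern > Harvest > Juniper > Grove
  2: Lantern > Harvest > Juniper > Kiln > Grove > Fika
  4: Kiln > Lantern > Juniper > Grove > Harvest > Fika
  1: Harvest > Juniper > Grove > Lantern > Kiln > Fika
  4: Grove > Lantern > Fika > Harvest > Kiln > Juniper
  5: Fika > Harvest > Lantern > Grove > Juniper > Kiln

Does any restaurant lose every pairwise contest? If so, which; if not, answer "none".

Head-to-head results (23 friends):
Fika vs Harvest: 11 to 12, Harvest.
Fika vs Lantern: 2+5 = 7 for Fika, 16 for Lantern — Lantern by 16–7.
Fika vs Kiln: 4+5 = 9 for Fika, 14 for Kiln — Kiln by 14–9.
Fika–Juniper: Juniper 12–11.
Fika–Grove: Fika 12–11.
Harvest vs Lantern: 5+1+5 = 11 for Harvest, 12 for Lantern — Lantern by 12–11.
Harvest vs Kiln: Harvest wins 17–6.
Harvest vs Juniper: Harvest, 14–9.
Harvest vs Grove: Harvest wins 15–8.
Lantern vs Kiln: Lantern is ranked higher on 5+2+1+4+5 = 17 ballots, Kiln on 6. Lantern wins 17–6.
Lantern vs Juniper: Lantern wins 17–6.
Lantern vs Grove: Lantern, 18–5.
Kiln vs Juniper: Kiln is ranked higher on 2+4+4 = 10 ballots, Juniper on 13. Juniper wins 13–10.
Kiln–Grove: Kiln 13–10.
Juniper vs Grove: Juniper wins 14–9.
Grove loses to every other restaurant — it is the Condorcet loser.

Grove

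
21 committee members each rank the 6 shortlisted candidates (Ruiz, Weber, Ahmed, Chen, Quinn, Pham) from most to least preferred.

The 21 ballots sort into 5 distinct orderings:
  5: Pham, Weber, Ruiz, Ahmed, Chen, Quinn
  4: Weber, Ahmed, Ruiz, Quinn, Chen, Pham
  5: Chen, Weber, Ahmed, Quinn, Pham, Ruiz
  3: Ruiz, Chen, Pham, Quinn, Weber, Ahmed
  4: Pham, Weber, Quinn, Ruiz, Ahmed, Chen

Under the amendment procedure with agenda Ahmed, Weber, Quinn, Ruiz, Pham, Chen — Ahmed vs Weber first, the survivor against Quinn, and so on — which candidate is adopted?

Round 1: Ahmed vs Weber — 0–21, Weber advances.
Round 2: Weber vs Quinn — 18–3, Weber advances.
Round 3: Weber vs Ruiz — 18–3, Weber advances.
Round 4: Weber vs Pham — 9–12, Pham advances.
Round 5: Pham vs Chen — 9–12, Chen advances.
Chen survives the agenda.

Chen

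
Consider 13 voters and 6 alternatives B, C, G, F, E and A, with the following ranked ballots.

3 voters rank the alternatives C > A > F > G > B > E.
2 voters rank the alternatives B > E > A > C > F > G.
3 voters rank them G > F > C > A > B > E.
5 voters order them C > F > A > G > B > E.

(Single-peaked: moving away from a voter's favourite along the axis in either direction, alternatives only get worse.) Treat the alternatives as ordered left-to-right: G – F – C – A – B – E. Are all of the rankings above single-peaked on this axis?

Axis positions: G=1, F=2, C=3, A=4, B=5, E=6.
Ballot type 1 (peak C at position 3): ranking walks positions 3-4-2-1-5-6, expanding outward from the peak — single-peaked.
Ballot type 2 (peak B at position 5): ranking walks positions 5-6-4-3-2-1, expanding outward from the peak — single-peaked.
Ballot type 3 (peak G at position 1): ranking walks positions 1-2-3-4-5-6, expanding outward from the peak — single-peaked.
Ballot type 4 (peak C at position 3): ranking walks positions 3-2-4-1-5-6, expanding outward from the peak — single-peaked.
Every ranking is single-peaked on this axis.

yes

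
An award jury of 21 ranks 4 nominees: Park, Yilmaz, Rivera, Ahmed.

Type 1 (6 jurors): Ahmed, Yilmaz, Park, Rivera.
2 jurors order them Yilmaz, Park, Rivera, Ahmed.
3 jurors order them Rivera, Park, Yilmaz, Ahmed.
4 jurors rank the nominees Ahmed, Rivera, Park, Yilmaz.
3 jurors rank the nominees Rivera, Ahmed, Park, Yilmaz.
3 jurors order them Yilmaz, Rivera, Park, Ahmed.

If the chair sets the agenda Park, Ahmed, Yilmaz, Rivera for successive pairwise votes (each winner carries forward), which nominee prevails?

Round 1: Park vs Ahmed — 8–13, Ahmed advances.
Round 2: Ahmed vs Yilmaz — 13–8, Ahmed advances.
Round 3: Ahmed vs Rivera — 10–11, Rivera advances.
The agenda winner is Rivera.

Rivera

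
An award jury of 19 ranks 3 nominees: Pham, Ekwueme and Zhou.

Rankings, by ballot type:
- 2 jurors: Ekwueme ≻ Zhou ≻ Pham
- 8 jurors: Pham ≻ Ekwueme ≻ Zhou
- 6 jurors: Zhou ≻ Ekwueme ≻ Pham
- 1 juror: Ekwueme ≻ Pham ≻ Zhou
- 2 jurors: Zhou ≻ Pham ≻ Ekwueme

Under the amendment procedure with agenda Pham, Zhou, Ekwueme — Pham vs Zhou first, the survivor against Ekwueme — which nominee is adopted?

Round 1: Pham vs Zhou — 9–10, Zhou advances.
Round 2: Zhou vs Ekwueme — 8–11, Ekwueme advances.
Ekwueme survives the agenda.

Ekwueme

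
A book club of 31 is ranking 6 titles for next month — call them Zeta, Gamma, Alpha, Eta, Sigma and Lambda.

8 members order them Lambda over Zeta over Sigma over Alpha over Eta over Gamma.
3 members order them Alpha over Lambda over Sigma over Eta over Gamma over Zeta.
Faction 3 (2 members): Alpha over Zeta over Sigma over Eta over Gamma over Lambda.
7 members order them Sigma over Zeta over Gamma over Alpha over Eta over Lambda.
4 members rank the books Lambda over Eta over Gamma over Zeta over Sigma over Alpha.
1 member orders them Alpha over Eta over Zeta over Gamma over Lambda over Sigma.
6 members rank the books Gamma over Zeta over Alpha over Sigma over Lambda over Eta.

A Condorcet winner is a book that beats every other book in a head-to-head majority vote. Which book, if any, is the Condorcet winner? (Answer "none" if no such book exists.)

Zeta

Check each pair by majority over 31 ballots:
Zeta vs Gamma: Zeta, 18–13.
Zeta–Alpha: Zeta 25–6.
Zeta vs Eta: Zeta wins 23–8.
Zeta vs Sigma: Zeta, 21–10.
Zeta vs Lambda: Zeta wins 16–15.
Gamma–Alpha: Gamma 17–14.
Gamma–Eta: Eta 18–13.
Gamma vs Sigma: Sigma wins 20–11.
Gamma vs Lambda: Gamma wins 16–15.
Alpha–Eta: Alpha 27–4.
Alpha vs Sigma: Sigma wins 19–12.
Alpha vs Lambda: Alpha, 19–12.
Eta vs Sigma: Sigma, 26–5.
Eta–Lambda: Lambda 21–10.
Sigma vs Lambda: Lambda wins 16–15.
Zeta beats each of Gamma, Alpha, Eta, Sigma, Lambda — Zeta is the Condorcet winner.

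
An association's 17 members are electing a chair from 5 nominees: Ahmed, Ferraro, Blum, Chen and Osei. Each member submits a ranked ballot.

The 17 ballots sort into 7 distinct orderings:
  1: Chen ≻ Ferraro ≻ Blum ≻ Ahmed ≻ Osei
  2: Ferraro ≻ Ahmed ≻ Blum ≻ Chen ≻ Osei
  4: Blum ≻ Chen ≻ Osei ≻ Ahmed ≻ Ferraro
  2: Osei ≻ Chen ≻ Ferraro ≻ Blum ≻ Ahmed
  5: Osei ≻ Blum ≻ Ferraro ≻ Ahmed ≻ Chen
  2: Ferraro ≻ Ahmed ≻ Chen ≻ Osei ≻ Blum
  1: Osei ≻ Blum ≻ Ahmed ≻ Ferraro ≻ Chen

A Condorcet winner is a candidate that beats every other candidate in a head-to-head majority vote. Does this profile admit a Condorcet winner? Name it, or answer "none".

Check each pair by majority over 17 ballots:
Ahmed vs Ferraro: Ferraro, 12–5.
Ahmed vs Blum: 2+2 = 4 for Ahmed, 13 for Blum — Blum by 13–4.
Ahmed vs Chen: 2+5+2+1 = 10 for Ahmed, 7 for Chen — Ahmed by 10–7.
Ahmed vs Osei: Osei, 12–5.
Ferraro vs Blum: 1+2+2+2 = 7 for Ferraro, 10 for Blum — Blum by 10–7.
Ferraro vs Chen: 2+5+2+1 = 10 for Ferraro, 7 for Chen — Ferraro by 10–7.
Ferraro vs Osei: Osei wins 12–5.
Blum vs Chen: 12 to 5, Blum.
Blum–Osei: Osei 10–7.
Chen–Osei: Chen 9–8.
No candidate is unbeaten: Ahmed loses to Ferraro; Ferraro loses to Blum; Blum loses to Osei; Chen loses to Ahmed; Osei loses to Chen. In particular Ahmed → Chen → Osei → Ahmed is a majority cycle — no Condorcet winner exists.

none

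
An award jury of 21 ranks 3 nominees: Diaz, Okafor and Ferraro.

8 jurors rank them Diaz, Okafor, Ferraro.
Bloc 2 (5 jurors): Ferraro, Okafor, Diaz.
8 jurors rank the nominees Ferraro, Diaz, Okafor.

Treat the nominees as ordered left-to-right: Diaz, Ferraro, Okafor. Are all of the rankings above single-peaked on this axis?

Axis positions: Diaz=1, Ferraro=2, Okafor=3.
Bloc 1: ranking walks positions 1-3-2; Okafor is ranked above Ferraro even though Ferraro lies between Okafor and the peak Diaz on the axis — preferences dip and rise again. Not single-peaked.
Bloc 2 (peak Ferraro at position 2): ranking walks positions 2-3-1, expanding outward from the peak — single-peaked.
Bloc 3 (peak Ferraro at position 2): ranking walks positions 2-1-3, expanding outward from the peak — single-peaked.
Bloc 1 violates single-peakedness, so the profile is not single-peaked on this axis.

no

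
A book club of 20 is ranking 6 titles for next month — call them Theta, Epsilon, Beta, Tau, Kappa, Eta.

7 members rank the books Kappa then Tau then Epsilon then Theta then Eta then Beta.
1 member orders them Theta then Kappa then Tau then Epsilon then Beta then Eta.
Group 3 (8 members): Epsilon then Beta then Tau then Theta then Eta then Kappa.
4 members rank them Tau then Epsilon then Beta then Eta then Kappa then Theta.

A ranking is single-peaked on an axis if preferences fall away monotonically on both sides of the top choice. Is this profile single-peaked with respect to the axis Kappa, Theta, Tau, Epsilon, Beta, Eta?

no

Axis positions: Kappa=1, Theta=2, Tau=3, Epsilon=4, Beta=5, Eta=6.
Group 1: ranking walks positions 1-3-4-2-6-5; Tau is ranked above Theta even though Theta lies between Tau and the peak Kappa on the axis — preferences dip and rise again. Not single-peaked.
Group 2 (peak Theta at position 2): ranking walks positions 2-1-3-4-5-6, expanding outward from the peak — single-peaked.
Group 3 (peak Epsilon at position 4): ranking walks positions 4-5-3-2-6-1, expanding outward from the peak — single-peaked.
Group 4: ranking walks positions 3-4-5-6-1-2; Kappa is ranked above Theta even though Theta lies between Kappa and the peak Tau on the axis — preferences dip and rise again. Not single-peaked.
Group 1 violates single-peakedness, so the profile is not single-peaked on this axis.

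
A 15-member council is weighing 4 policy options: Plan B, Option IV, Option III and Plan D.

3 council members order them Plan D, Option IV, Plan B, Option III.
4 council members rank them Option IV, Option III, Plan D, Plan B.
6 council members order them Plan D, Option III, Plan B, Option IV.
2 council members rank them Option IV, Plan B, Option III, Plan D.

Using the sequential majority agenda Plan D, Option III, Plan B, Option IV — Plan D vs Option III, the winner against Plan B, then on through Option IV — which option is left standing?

Round 1: Plan D vs Option III — 9–6, Plan D advances.
Round 2: Plan D vs Plan B — 13–2, Plan D advances.
Round 3: Plan D vs Option IV — 9–6, Plan D advances.
The agenda winner is Plan D.

Plan D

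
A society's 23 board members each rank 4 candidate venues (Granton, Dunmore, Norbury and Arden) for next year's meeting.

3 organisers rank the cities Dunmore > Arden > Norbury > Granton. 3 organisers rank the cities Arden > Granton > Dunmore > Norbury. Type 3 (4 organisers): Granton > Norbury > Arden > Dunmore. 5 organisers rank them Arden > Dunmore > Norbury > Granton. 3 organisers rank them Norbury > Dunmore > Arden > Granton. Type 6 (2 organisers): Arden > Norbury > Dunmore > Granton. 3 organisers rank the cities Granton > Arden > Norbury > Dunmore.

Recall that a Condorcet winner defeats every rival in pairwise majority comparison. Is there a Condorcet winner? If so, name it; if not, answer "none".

Head-to-head results (23 organisers):
Granton–Dunmore: Dunmore 13–10.
Granton–Norbury: Norbury 13–10.
Granton–Arden: Arden 16–7.
Dunmore vs Norbury: Norbury wins 12–11.
Dunmore–Arden: Arden 17–6.
Norbury vs Arden: Arden wins 16–7.
Only Arden has no losses; Arden is the Condorcet winner.

Arden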